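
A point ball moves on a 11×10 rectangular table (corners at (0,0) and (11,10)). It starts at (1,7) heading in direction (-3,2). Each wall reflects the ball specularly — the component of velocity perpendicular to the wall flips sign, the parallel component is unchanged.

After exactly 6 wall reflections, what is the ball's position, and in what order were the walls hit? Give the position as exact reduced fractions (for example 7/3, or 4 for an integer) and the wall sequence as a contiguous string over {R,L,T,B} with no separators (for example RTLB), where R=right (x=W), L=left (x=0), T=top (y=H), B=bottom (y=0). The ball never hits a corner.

Final position: (11,29/3)
Wall sequence: LTRBLR

1. t=1/3 → L at (0,23/3); v=(3,2)
2. t=7/6 → T at (7/2,10); v=(3,-2)
3. t=5/2 → R at (11,5); v=(-3,-2)
4. t=5/2 → B at (7/2,0); v=(-3,2)
5. t=7/6 → L at (0,7/3); v=(3,2)
6. t=11/3 → R at (11,29/3); v=(-3,2)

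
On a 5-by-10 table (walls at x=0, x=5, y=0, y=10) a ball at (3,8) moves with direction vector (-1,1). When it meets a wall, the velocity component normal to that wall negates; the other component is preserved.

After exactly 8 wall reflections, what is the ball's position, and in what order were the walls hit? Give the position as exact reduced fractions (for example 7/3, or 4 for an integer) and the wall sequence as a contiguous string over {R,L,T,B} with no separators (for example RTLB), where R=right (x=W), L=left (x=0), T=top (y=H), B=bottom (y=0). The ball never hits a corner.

Final position: (0,9)
Wall sequence: TLRBLRTL

1. t=2 → T at (1,10); v=(-1,-1)
2. t=1 → L at (0,9); v=(1,-1)
3. t=5 → R at (5,4); v=(-1,-1)
4. t=4 → B at (1,0); v=(-1,1)
5. t=1 → L at (0,1); v=(1,1)
6. t=5 → R at (5,6); v=(-1,1)
7. t=4 → T at (1,10); v=(-1,-1)
8. t=1 → L at (0,9); v=(1,-1)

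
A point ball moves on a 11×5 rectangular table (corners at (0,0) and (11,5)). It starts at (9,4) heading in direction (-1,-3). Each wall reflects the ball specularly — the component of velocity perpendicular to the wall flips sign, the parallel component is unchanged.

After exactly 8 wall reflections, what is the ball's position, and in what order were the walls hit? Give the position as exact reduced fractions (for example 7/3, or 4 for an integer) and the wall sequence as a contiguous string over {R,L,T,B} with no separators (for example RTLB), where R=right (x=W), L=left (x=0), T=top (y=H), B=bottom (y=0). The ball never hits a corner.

Final position: (7/3,0)
Wall sequence: BTBTBLTB

1. t=4/3 → B at (23/3,0); v=(-1,3)
2. t=5/3 → T at (6,5); v=(-1,-3)
3. t=5/3 → B at (13/3,0); v=(-1,3)
4. t=5/3 → T at (8/3,5); v=(-1,-3)
5. t=5/3 → B at (1,0); v=(-1,3)
6. t=1 → L at (0,3); v=(1,3)
7. t=2/3 → T at (2/3,5); v=(1,-3)
8. t=5/3 → B at (7/3,0); v=(1,3)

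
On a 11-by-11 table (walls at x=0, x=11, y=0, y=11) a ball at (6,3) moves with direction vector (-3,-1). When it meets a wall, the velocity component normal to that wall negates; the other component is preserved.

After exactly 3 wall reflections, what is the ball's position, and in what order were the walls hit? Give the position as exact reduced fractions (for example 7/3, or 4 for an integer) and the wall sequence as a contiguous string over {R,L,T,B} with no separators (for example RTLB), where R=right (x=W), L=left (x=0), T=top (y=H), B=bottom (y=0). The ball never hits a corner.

Final position: (11,8/3)
Wall sequence: LBR

1. t=2 → L at (0,1); v=(3,-1)
2. t=1 → B at (3,0); v=(3,1)
3. t=8/3 → R at (11,8/3); v=(-3,1)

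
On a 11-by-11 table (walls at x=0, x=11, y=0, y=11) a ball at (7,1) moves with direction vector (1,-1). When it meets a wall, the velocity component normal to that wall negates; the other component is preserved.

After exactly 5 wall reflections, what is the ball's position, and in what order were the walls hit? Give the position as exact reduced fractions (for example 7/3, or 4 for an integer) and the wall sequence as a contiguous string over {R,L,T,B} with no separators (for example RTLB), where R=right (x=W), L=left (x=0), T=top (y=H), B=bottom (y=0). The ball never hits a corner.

1. t=1 → B at (8,0); v=(1,1)
2. t=3 → R at (11,3); v=(-1,1)
3. t=8 → T at (3,11); v=(-1,-1)
4. t=3 → L at (0,8); v=(1,-1)
5. t=8 → B at (8,0); v=(1,1)

Final position: (8,0)
Wall sequence: BRTLB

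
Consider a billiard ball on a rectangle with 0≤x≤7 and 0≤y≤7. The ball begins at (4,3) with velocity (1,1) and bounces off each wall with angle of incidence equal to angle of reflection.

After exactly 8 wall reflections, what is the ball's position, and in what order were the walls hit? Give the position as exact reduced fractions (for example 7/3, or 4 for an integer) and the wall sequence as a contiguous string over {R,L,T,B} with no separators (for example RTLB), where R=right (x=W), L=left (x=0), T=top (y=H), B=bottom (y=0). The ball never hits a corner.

1. t=3 → R at (7,6); v=(-1,1)
2. t=1 → T at (6,7); v=(-1,-1)
3. t=6 → L at (0,1); v=(1,-1)
4. t=1 → B at (1,0); v=(1,1)
5. t=6 → R at (7,6); v=(-1,1)
6. t=1 → T at (6,7); v=(-1,-1)
7. t=6 → L at (0,1); v=(1,-1)
8. t=1 → B at (1,0); v=(1,1)

Final position: (1,0)
Wall sequence: RTLBRTLB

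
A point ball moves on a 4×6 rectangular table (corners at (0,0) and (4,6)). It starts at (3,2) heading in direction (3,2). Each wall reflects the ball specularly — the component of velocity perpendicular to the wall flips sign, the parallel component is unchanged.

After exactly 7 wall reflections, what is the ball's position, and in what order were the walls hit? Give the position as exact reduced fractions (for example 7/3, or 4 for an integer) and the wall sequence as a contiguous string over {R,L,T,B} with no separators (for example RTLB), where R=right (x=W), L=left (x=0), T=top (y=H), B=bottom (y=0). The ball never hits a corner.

Final position: (4,4/3)
Wall sequence: RLTRLBR

1. t=1/3 → R at (4,8/3); v=(-3,2)
2. t=4/3 → L at (0,16/3); v=(3,2)
3. t=1/3 → T at (1,6); v=(3,-2)
4. t=1 → R at (4,4); v=(-3,-2)
5. t=4/3 → L at (0,4/3); v=(3,-2)
6. t=2/3 → B at (2,0); v=(3,2)
7. t=2/3 → R at (4,4/3); v=(-3,2)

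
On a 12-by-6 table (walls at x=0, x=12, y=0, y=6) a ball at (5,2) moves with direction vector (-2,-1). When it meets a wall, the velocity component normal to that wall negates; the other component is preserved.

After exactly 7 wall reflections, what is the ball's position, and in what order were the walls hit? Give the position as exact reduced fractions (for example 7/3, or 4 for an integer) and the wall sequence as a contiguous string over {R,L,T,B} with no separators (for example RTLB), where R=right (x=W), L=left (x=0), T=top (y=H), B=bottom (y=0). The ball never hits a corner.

Final position: (11,6)
Wall sequence: BLTRBLT

1. t=2 → B at (1,0); v=(-2,1)
2. t=1/2 → L at (0,1/2); v=(2,1)
3. t=11/2 → T at (11,6); v=(2,-1)
4. t=1/2 → R at (12,11/2); v=(-2,-1)
5. t=11/2 → B at (1,0); v=(-2,1)
6. t=1/2 → L at (0,1/2); v=(2,1)
7. t=11/2 → T at (11,6); v=(2,-1)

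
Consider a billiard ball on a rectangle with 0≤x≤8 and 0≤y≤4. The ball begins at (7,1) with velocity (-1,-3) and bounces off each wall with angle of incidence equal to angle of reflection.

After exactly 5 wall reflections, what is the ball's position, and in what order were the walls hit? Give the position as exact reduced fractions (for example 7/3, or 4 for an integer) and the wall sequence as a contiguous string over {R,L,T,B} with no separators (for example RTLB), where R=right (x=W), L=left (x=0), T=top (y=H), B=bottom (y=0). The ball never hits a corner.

Final position: (4/3,0)
Wall sequence: BTBTB

1. t=1/3 → B at (20/3,0); v=(-1,3)
2. t=4/3 → T at (16/3,4); v=(-1,-3)
3. t=4/3 → B at (4,0); v=(-1,3)
4. t=4/3 → T at (8/3,4); v=(-1,-3)
5. t=4/3 → B at (4/3,0); v=(-1,3)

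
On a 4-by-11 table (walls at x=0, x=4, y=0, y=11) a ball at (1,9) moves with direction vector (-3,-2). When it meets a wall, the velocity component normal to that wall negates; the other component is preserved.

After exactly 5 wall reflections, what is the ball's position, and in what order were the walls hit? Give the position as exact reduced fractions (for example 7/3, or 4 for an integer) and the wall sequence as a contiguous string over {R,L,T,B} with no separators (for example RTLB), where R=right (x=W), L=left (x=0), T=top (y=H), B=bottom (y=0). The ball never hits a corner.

1. t=1/3 → L at (0,25/3); v=(3,-2)
2. t=4/3 → R at (4,17/3); v=(-3,-2)
3. t=4/3 → L at (0,3); v=(3,-2)
4. t=4/3 → R at (4,1/3); v=(-3,-2)
5. t=1/6 → B at (7/2,0); v=(-3,2)

Final position: (7/2,0)
Wall sequence: LRLRB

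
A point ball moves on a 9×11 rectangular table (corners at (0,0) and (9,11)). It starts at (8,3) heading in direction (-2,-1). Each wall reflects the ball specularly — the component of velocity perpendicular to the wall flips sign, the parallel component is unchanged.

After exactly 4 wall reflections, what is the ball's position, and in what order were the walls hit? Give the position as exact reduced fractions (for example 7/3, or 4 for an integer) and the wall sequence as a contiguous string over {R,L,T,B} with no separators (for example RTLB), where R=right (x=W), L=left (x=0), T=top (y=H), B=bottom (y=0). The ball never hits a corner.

1. t=3 → B at (2,0); v=(-2,1)
2. t=1 → L at (0,1); v=(2,1)
3. t=9/2 → R at (9,11/2); v=(-2,1)
4. t=9/2 → L at (0,10); v=(2,1)

Final position: (0,10)
Wall sequence: BLRL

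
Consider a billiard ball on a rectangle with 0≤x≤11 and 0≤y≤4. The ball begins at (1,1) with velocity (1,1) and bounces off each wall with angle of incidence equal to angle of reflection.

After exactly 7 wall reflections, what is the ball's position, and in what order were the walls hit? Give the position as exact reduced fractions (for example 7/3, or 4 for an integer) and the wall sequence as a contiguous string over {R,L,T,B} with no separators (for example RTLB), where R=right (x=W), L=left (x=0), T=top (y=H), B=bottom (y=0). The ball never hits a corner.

Final position: (0,2)
Wall sequence: TBRTBTL

1. t=3 → T at (4,4); v=(1,-1)
2. t=4 → B at (8,0); v=(1,1)
3. t=3 → R at (11,3); v=(-1,1)
4. t=1 → T at (10,4); v=(-1,-1)
5. t=4 → B at (6,0); v=(-1,1)
6. t=4 → T at (2,4); v=(-1,-1)
7. t=2 → L at (0,2); v=(1,-1)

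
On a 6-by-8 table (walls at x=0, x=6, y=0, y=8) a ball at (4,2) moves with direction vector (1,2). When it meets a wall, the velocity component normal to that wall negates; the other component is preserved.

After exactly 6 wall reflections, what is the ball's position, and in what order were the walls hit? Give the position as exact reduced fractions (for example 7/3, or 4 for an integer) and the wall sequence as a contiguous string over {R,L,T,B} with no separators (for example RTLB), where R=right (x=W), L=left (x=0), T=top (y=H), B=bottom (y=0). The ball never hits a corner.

1. t=2 → R at (6,6); v=(-1,2)
2. t=1 → T at (5,8); v=(-1,-2)
3. t=4 → B at (1,0); v=(-1,2)
4. t=1 → L at (0,2); v=(1,2)
5. t=3 → T at (3,8); v=(1,-2)
6. t=3 → R at (6,2); v=(-1,-2)

Final position: (6,2)
Wall sequence: RTBLTR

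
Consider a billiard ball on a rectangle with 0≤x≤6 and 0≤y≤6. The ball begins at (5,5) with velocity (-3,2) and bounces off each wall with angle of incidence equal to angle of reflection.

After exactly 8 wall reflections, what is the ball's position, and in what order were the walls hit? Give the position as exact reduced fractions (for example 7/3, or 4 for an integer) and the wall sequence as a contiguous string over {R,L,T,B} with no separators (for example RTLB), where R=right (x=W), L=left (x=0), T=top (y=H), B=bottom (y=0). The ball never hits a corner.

Final position: (1/2,0)
Wall sequence: TLBRLTRB

1. t=1/2 → T at (7/2,6); v=(-3,-2)
2. t=7/6 → L at (0,11/3); v=(3,-2)
3. t=11/6 → B at (11/2,0); v=(3,2)
4. t=1/6 → R at (6,1/3); v=(-3,2)
5. t=2 → L at (0,13/3); v=(3,2)
6. t=5/6 → T at (5/2,6); v=(3,-2)
7. t=7/6 → R at (6,11/3); v=(-3,-2)
8. t=11/6 → B at (1/2,0); v=(-3,2)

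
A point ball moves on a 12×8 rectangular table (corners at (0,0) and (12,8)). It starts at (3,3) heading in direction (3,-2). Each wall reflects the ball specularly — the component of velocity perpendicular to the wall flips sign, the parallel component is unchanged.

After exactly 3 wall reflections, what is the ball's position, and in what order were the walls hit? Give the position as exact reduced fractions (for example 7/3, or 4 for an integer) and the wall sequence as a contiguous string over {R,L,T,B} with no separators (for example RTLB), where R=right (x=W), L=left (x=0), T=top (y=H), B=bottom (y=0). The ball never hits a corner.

Final position: (9/2,8)
Wall sequence: BRT

1. t=3/2 → B at (15/2,0); v=(3,2)
2. t=3/2 → R at (12,3); v=(-3,2)
3. t=5/2 → T at (9/2,8); v=(-3,-2)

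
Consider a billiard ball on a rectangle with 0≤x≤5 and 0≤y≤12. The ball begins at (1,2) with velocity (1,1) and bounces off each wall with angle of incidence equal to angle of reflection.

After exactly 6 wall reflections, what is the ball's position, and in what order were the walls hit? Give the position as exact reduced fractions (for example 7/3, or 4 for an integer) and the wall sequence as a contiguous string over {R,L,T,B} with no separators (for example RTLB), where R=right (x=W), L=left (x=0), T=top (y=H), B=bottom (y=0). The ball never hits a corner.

1. t=4 → R at (5,6); v=(-1,1)
2. t=5 → L at (0,11); v=(1,1)
3. t=1 → T at (1,12); v=(1,-1)
4. t=4 → R at (5,8); v=(-1,-1)
5. t=5 → L at (0,3); v=(1,-1)
6. t=3 → B at (3,0); v=(1,1)

Final position: (3,0)
Wall sequence: RLTRLB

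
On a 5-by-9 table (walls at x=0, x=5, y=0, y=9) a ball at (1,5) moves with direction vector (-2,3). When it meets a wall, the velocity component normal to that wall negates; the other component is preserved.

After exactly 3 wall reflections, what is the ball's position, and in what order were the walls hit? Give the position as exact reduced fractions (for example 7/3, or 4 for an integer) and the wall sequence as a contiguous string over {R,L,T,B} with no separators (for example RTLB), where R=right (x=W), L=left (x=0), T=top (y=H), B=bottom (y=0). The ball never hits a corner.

Final position: (5,4)
Wall sequence: LTR

1. t=1/2 → L at (0,13/2); v=(2,3)
2. t=5/6 → T at (5/3,9); v=(2,-3)
3. t=5/3 → R at (5,4); v=(-2,-3)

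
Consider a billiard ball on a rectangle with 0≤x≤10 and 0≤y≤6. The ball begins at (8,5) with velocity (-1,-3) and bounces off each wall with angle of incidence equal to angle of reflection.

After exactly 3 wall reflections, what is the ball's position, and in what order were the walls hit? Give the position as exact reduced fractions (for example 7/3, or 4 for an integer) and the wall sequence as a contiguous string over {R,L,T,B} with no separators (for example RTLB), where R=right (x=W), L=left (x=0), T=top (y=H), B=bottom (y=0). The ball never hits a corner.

Final position: (7/3,0)
Wall sequence: BTB

1. t=5/3 → B at (19/3,0); v=(-1,3)
2. t=2 → T at (13/3,6); v=(-1,-3)
3. t=2 → B at (7/3,0); v=(-1,3)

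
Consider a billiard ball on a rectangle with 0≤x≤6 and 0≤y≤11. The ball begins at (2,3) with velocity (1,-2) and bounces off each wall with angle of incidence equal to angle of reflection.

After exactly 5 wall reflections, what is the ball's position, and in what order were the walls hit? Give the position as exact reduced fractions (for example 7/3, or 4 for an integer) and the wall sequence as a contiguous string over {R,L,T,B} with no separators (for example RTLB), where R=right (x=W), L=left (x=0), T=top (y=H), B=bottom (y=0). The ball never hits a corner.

1. t=3/2 → B at (7/2,0); v=(1,2)
2. t=5/2 → R at (6,5); v=(-1,2)
3. t=3 → T at (3,11); v=(-1,-2)
4. t=3 → L at (0,5); v=(1,-2)
5. t=5/2 → B at (5/2,0); v=(1,2)

Final position: (5/2,0)
Wall sequence: BRTLB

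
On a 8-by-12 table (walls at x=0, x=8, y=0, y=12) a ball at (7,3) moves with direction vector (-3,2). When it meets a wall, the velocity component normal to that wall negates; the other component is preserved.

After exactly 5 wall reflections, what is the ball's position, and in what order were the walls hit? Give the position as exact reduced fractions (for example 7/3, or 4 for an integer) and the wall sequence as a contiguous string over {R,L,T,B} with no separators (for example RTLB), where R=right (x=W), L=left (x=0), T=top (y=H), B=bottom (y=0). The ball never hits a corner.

Final position: (8,1/3)
Wall sequence: LTRLR

1. t=7/3 → L at (0,23/3); v=(3,2)
2. t=13/6 → T at (13/2,12); v=(3,-2)
3. t=1/2 → R at (8,11); v=(-3,-2)
4. t=8/3 → L at (0,17/3); v=(3,-2)
5. t=8/3 → R at (8,1/3); v=(-3,-2)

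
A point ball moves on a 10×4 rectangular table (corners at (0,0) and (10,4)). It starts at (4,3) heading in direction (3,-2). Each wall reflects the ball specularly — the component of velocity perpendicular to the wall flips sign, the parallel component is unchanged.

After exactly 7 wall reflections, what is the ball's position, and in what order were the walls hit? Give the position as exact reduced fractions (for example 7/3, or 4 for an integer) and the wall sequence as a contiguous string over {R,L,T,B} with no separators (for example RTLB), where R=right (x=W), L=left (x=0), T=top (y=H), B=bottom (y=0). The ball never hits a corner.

1. t=3/2 → B at (17/2,0); v=(3,2)
2. t=1/2 → R at (10,1); v=(-3,2)
3. t=3/2 → T at (11/2,4); v=(-3,-2)
4. t=11/6 → L at (0,1/3); v=(3,-2)
5. t=1/6 → B at (1/2,0); v=(3,2)
6. t=2 → T at (13/2,4); v=(3,-2)
7. t=7/6 → R at (10,5/3); v=(-3,-2)

Final position: (10,5/3)
Wall sequence: BRTLBTR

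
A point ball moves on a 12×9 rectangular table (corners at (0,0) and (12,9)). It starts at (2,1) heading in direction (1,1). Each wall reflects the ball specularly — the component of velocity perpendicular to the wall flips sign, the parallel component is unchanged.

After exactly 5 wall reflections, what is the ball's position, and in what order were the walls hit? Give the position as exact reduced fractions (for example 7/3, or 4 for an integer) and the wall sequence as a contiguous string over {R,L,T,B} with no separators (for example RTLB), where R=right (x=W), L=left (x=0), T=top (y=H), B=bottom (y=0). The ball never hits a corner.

1. t=8 → T at (10,9); v=(1,-1)
2. t=2 → R at (12,7); v=(-1,-1)
3. t=7 → B at (5,0); v=(-1,1)
4. t=5 → L at (0,5); v=(1,1)
5. t=4 → T at (4,9); v=(1,-1)

Final position: (4,9)
Wall sequence: TRBLT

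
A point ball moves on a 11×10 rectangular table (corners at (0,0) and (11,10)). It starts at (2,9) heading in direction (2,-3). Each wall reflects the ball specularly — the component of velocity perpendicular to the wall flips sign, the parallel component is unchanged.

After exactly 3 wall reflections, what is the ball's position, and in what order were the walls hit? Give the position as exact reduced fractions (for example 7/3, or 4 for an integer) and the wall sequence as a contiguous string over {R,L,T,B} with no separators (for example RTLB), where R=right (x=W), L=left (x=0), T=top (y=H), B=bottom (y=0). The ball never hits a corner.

Final position: (22/3,10)
Wall sequence: BRT

1. t=3 → B at (8,0); v=(2,3)
2. t=3/2 → R at (11,9/2); v=(-2,3)
3. t=11/6 → T at (22/3,10); v=(-2,-3)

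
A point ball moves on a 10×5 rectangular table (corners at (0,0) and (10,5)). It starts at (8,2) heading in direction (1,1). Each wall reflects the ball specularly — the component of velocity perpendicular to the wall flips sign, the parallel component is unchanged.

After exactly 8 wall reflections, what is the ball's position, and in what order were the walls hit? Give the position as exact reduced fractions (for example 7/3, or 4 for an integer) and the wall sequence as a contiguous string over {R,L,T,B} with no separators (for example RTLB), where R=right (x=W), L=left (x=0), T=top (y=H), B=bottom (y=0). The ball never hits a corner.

Final position: (9,5)
Wall sequence: RTBLTBRT

1. t=2 → R at (10,4); v=(-1,1)
2. t=1 → T at (9,5); v=(-1,-1)
3. t=5 → B at (4,0); v=(-1,1)
4. t=4 → L at (0,4); v=(1,1)
5. t=1 → T at (1,5); v=(1,-1)
6. t=5 → B at (6,0); v=(1,1)
7. t=4 → R at (10,4); v=(-1,1)
8. t=1 → T at (9,5); v=(-1,-1)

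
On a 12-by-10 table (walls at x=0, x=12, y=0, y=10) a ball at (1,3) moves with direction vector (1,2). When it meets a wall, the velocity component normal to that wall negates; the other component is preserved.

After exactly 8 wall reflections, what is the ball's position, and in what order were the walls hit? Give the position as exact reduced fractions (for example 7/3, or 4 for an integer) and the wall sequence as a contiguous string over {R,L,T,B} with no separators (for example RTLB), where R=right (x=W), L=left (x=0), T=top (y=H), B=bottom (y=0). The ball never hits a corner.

1. t=7/2 → T at (9/2,10); v=(1,-2)
2. t=5 → B at (19/2,0); v=(1,2)
3. t=5/2 → R at (12,5); v=(-1,2)
4. t=5/2 → T at (19/2,10); v=(-1,-2)
5. t=5 → B at (9/2,0); v=(-1,2)
6. t=9/2 → L at (0,9); v=(1,2)
7. t=1/2 → T at (1/2,10); v=(1,-2)
8. t=5 → B at (11/2,0); v=(1,2)

Final position: (11/2,0)
Wall sequence: TBRTBLTB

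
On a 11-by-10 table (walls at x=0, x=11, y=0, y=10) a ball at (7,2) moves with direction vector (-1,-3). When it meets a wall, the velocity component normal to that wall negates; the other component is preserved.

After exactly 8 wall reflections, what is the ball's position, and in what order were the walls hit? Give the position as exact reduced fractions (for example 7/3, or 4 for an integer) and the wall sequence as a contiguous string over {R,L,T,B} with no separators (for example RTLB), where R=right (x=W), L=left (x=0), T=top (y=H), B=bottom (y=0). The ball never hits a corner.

Final position: (11,8)
Wall sequence: BTLBTBTR

1. t=2/3 → B at (19/3,0); v=(-1,3)
2. t=10/3 → T at (3,10); v=(-1,-3)
3. t=3 → L at (0,1); v=(1,-3)
4. t=1/3 → B at (1/3,0); v=(1,3)
5. t=10/3 → T at (11/3,10); v=(1,-3)
6. t=10/3 → B at (7,0); v=(1,3)
7. t=10/3 → T at (31/3,10); v=(1,-3)
8. t=2/3 → R at (11,8); v=(-1,-3)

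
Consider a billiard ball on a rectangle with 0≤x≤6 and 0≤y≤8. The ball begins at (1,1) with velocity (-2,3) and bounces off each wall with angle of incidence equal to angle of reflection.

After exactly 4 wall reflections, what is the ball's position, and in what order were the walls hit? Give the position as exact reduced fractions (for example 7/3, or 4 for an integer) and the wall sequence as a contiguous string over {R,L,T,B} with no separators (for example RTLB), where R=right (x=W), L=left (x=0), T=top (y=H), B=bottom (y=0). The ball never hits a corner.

Final position: (3,0)
Wall sequence: LTRB

1. t=1/2 → L at (0,5/2); v=(2,3)
2. t=11/6 → T at (11/3,8); v=(2,-3)
3. t=7/6 → R at (6,9/2); v=(-2,-3)
4. t=3/2 → B at (3,0); v=(-2,3)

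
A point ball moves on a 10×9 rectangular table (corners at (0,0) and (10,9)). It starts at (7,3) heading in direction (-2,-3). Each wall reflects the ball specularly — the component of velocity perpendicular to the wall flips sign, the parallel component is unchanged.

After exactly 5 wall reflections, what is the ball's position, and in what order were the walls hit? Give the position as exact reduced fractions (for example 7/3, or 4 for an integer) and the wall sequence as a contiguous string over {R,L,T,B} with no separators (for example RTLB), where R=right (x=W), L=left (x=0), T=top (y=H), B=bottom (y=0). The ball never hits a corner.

1. t=1 → B at (5,0); v=(-2,3)
2. t=5/2 → L at (0,15/2); v=(2,3)
3. t=1/2 → T at (1,9); v=(2,-3)
4. t=3 → B at (7,0); v=(2,3)
5. t=3/2 → R at (10,9/2); v=(-2,3)

Final position: (10,9/2)
Wall sequence: BLTBR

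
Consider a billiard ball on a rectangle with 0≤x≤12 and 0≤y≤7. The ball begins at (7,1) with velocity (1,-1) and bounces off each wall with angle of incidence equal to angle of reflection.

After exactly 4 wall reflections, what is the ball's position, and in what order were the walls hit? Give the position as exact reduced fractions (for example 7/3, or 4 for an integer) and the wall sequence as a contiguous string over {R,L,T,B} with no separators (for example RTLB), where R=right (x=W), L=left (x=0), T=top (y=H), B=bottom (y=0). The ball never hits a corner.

1. t=1 → B at (8,0); v=(1,1)
2. t=4 → R at (12,4); v=(-1,1)
3. t=3 → T at (9,7); v=(-1,-1)
4. t=7 → B at (2,0); v=(-1,1)

Final position: (2,0)
Wall sequence: BRTB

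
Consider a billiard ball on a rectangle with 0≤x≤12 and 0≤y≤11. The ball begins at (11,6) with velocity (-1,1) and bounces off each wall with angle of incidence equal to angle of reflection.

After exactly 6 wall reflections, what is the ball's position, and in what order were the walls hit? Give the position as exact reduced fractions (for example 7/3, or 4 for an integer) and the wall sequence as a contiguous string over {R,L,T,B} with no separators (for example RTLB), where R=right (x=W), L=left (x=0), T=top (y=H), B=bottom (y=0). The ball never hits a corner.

1. t=5 → T at (6,11); v=(-1,-1)
2. t=6 → L at (0,5); v=(1,-1)
3. t=5 → B at (5,0); v=(1,1)
4. t=7 → R at (12,7); v=(-1,1)
5. t=4 → T at (8,11); v=(-1,-1)
6. t=8 → L at (0,3); v=(1,-1)

Final position: (0,3)
Wall sequence: TLBRTL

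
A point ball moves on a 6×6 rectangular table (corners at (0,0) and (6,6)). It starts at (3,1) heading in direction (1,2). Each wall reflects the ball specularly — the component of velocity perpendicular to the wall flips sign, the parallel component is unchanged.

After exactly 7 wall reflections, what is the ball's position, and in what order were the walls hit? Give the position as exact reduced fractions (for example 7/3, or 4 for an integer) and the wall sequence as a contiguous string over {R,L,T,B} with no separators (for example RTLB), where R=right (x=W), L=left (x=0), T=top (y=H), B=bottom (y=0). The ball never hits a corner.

Final position: (11/2,6)
Wall sequence: TRBTLBT

1. t=5/2 → T at (11/2,6); v=(1,-2)
2. t=1/2 → R at (6,5); v=(-1,-2)
3. t=5/2 → B at (7/2,0); v=(-1,2)
4. t=3 → T at (1/2,6); v=(-1,-2)
5. t=1/2 → L at (0,5); v=(1,-2)
6. t=5/2 → B at (5/2,0); v=(1,2)
7. t=3 → T at (11/2,6); v=(1,-2)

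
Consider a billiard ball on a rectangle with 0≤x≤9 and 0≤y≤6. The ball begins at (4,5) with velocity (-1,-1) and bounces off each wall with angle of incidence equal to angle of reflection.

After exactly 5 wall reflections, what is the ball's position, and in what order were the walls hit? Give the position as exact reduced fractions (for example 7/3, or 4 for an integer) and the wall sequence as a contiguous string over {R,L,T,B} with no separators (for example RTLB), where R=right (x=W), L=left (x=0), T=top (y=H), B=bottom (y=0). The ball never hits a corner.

Final position: (5,0)
Wall sequence: LBTRB

1. t=4 → L at (0,1); v=(1,-1)
2. t=1 → B at (1,0); v=(1,1)
3. t=6 → T at (7,6); v=(1,-1)
4. t=2 → R at (9,4); v=(-1,-1)
5. t=4 → B at (5,0); v=(-1,1)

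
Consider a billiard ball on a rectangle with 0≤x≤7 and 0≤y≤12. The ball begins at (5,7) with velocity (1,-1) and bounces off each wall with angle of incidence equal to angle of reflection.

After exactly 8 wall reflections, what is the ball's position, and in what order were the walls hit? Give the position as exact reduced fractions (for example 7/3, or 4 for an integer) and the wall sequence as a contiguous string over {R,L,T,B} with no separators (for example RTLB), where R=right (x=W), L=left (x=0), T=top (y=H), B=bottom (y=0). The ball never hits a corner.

1. t=2 → R at (7,5); v=(-1,-1)
2. t=5 → B at (2,0); v=(-1,1)
3. t=2 → L at (0,2); v=(1,1)
4. t=7 → R at (7,9); v=(-1,1)
5. t=3 → T at (4,12); v=(-1,-1)
6. t=4 → L at (0,8); v=(1,-1)
7. t=7 → R at (7,1); v=(-1,-1)
8. t=1 → B at (6,0); v=(-1,1)

Final position: (6,0)
Wall sequence: RBLRTLRB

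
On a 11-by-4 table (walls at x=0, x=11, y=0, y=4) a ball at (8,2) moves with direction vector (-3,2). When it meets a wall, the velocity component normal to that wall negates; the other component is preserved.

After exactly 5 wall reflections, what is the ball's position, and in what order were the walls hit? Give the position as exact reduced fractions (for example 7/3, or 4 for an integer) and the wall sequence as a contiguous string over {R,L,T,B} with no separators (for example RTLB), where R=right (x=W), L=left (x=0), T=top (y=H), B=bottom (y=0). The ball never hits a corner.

Final position: (11,4/3)
Wall sequence: TLBTR

1. t=1 → T at (5,4); v=(-3,-2)
2. t=5/3 → L at (0,2/3); v=(3,-2)
3. t=1/3 → B at (1,0); v=(3,2)
4. t=2 → T at (7,4); v=(3,-2)
5. t=4/3 → R at (11,4/3); v=(-3,-2)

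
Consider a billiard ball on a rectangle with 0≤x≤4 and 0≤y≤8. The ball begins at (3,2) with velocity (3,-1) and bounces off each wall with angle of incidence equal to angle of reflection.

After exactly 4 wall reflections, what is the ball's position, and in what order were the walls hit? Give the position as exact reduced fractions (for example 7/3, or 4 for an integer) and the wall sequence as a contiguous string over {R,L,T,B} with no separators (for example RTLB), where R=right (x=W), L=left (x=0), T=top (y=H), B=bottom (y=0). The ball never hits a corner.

Final position: (4,1)
Wall sequence: RLBR

1. t=1/3 → R at (4,5/3); v=(-3,-1)
2. t=4/3 → L at (0,1/3); v=(3,-1)
3. t=1/3 → B at (1,0); v=(3,1)
4. t=1 → R at (4,1); v=(-3,1)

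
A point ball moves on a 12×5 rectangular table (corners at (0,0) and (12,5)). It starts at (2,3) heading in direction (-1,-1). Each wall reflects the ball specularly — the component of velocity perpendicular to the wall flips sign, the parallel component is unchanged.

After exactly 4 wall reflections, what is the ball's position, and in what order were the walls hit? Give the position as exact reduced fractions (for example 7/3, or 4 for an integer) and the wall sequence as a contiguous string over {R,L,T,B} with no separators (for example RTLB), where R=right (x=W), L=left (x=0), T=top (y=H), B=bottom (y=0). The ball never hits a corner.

Final position: (11,0)
Wall sequence: LBTB

1. t=2 → L at (0,1); v=(1,-1)
2. t=1 → B at (1,0); v=(1,1)
3. t=5 → T at (6,5); v=(1,-1)
4. t=5 → B at (11,0); v=(1,1)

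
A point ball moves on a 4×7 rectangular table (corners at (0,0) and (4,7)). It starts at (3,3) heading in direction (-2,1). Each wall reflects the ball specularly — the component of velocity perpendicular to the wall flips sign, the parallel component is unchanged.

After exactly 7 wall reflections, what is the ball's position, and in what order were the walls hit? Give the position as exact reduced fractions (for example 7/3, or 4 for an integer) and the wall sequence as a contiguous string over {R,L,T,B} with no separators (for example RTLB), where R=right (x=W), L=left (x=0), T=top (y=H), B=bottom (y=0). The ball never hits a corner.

Final position: (3,0)
Wall sequence: LRTLRLB

1. t=3/2 → L at (0,9/2); v=(2,1)
2. t=2 → R at (4,13/2); v=(-2,1)
3. t=1/2 → T at (3,7); v=(-2,-1)
4. t=3/2 → L at (0,11/2); v=(2,-1)
5. t=2 → R at (4,7/2); v=(-2,-1)
6. t=2 → L at (0,3/2); v=(2,-1)
7. t=3/2 → B at (3,0); v=(2,1)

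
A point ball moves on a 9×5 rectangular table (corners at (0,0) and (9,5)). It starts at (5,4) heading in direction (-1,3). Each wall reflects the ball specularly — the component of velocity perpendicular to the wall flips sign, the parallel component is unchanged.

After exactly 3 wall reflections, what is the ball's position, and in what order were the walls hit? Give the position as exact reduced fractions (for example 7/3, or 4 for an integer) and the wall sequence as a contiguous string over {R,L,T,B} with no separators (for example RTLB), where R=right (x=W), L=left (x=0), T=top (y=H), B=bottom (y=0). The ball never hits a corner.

1. t=1/3 → T at (14/3,5); v=(-1,-3)
2. t=5/3 → B at (3,0); v=(-1,3)
3. t=5/3 → T at (4/3,5); v=(-1,-3)

Final position: (4/3,5)
Wall sequence: TBT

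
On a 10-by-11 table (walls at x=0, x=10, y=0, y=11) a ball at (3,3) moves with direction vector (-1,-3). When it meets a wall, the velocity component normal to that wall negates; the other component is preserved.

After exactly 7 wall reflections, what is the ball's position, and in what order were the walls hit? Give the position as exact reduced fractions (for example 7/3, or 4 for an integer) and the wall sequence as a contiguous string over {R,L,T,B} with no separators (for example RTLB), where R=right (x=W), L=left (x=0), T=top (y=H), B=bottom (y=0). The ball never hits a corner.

Final position: (22/3,0)
Wall sequence: BLTBTRB

1. t=1 → B at (2,0); v=(-1,3)
2. t=2 → L at (0,6); v=(1,3)
3. t=5/3 → T at (5/3,11); v=(1,-3)
4. t=11/3 → B at (16/3,0); v=(1,3)
5. t=11/3 → T at (9,11); v=(1,-3)
6. t=1 → R at (10,8); v=(-1,-3)
7. t=8/3 → B at (22/3,0); v=(-1,3)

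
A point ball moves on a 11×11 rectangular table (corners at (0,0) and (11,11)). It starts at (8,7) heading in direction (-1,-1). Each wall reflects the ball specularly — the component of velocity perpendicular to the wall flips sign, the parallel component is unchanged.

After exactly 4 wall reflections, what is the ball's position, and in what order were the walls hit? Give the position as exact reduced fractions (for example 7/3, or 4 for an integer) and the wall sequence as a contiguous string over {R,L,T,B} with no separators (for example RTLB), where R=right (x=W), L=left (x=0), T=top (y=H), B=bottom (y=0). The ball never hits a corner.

Final position: (11,10)
Wall sequence: BLTR

1. t=7 → B at (1,0); v=(-1,1)
2. t=1 → L at (0,1); v=(1,1)
3. t=10 → T at (10,11); v=(1,-1)
4. t=1 → R at (11,10); v=(-1,-1)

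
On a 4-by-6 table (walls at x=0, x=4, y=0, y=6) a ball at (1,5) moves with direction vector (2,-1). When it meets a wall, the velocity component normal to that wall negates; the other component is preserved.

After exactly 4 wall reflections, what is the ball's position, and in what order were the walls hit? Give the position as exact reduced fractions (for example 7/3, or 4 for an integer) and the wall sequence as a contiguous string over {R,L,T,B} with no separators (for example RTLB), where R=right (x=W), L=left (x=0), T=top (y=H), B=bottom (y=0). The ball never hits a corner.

1. t=3/2 → R at (4,7/2); v=(-2,-1)
2. t=2 → L at (0,3/2); v=(2,-1)
3. t=3/2 → B at (3,0); v=(2,1)
4. t=1/2 → R at (4,1/2); v=(-2,1)

Final position: (4,1/2)
Wall sequence: RLBR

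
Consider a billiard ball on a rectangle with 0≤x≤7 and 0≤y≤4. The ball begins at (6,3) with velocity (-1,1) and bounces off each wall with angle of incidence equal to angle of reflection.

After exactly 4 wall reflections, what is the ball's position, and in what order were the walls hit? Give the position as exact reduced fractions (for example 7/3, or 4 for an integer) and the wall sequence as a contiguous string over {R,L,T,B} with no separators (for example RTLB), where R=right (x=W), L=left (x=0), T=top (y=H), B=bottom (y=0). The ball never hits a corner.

1. t=1 → T at (5,4); v=(-1,-1)
2. t=4 → B at (1,0); v=(-1,1)
3. t=1 → L at (0,1); v=(1,1)
4. t=3 → T at (3,4); v=(1,-1)

Final position: (3,4)
Wall sequence: TBLT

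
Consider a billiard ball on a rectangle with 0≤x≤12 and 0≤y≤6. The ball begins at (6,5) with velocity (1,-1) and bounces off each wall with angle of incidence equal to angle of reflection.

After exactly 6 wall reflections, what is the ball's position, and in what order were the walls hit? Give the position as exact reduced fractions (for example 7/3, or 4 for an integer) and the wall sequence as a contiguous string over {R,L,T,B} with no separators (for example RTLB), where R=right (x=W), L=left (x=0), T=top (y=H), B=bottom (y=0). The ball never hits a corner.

1. t=5 → B at (11,0); v=(1,1)
2. t=1 → R at (12,1); v=(-1,1)
3. t=5 → T at (7,6); v=(-1,-1)
4. t=6 → B at (1,0); v=(-1,1)
5. t=1 → L at (0,1); v=(1,1)
6. t=5 → T at (5,6); v=(1,-1)

Final position: (5,6)
Wall sequence: BRTBLT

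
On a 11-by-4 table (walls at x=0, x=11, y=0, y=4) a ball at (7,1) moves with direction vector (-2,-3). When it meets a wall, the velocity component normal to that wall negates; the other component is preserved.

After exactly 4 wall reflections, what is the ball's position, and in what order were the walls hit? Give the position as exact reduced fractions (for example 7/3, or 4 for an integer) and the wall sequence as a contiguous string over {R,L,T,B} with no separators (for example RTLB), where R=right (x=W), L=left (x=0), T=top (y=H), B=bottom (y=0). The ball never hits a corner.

Final position: (0,3/2)
Wall sequence: BTBL

1. t=1/3 → B at (19/3,0); v=(-2,3)
2. t=4/3 → T at (11/3,4); v=(-2,-3)
3. t=4/3 → B at (1,0); v=(-2,3)
4. t=1/2 → L at (0,3/2); v=(2,3)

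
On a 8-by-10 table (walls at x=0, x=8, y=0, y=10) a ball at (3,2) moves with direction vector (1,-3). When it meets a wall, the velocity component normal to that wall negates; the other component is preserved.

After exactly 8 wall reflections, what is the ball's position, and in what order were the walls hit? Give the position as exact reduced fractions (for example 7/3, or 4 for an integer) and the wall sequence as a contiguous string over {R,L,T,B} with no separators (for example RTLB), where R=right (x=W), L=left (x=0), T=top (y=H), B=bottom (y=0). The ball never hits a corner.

1. t=2/3 → B at (11/3,0); v=(1,3)
2. t=10/3 → T at (7,10); v=(1,-3)
3. t=1 → R at (8,7); v=(-1,-3)
4. t=7/3 → B at (17/3,0); v=(-1,3)
5. t=10/3 → T at (7/3,10); v=(-1,-3)
6. t=7/3 → L at (0,3); v=(1,-3)
7. t=1 → B at (1,0); v=(1,3)
8. t=10/3 → T at (13/3,10); v=(1,-3)

Final position: (13/3,10)
Wall sequence: BTRBTLBT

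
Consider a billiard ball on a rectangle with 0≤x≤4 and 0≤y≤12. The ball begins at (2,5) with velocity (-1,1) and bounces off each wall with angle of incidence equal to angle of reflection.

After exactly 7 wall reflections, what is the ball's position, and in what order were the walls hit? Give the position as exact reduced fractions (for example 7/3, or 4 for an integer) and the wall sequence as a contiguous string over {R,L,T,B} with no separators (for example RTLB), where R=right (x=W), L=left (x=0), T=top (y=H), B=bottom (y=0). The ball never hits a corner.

1. t=2 → L at (0,7); v=(1,1)
2. t=4 → R at (4,11); v=(-1,1)
3. t=1 → T at (3,12); v=(-1,-1)
4. t=3 → L at (0,9); v=(1,-1)
5. t=4 → R at (4,5); v=(-1,-1)
6. t=4 → L at (0,1); v=(1,-1)
7. t=1 → B at (1,0); v=(1,1)

Final position: (1,0)
Wall sequence: LRTLRLB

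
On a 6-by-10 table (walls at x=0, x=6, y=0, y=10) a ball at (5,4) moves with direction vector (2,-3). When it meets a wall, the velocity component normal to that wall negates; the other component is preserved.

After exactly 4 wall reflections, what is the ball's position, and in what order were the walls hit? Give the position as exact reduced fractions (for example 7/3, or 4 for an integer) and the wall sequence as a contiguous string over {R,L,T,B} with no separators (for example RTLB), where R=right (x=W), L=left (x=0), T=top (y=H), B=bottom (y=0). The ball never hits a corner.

1. t=1/2 → R at (6,5/2); v=(-2,-3)
2. t=5/6 → B at (13/3,0); v=(-2,3)
3. t=13/6 → L at (0,13/2); v=(2,3)
4. t=7/6 → T at (7/3,10); v=(2,-3)

Final position: (7/3,10)
Wall sequence: RBLT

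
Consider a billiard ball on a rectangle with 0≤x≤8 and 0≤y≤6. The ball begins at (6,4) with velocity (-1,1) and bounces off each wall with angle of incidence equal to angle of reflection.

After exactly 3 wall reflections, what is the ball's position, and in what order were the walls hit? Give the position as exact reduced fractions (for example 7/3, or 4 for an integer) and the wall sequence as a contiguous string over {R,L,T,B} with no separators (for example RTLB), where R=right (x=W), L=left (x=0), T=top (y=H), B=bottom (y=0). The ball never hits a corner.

1. t=2 → T at (4,6); v=(-1,-1)
2. t=4 → L at (0,2); v=(1,-1)
3. t=2 → B at (2,0); v=(1,1)

Final position: (2,0)
Wall sequence: TLB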